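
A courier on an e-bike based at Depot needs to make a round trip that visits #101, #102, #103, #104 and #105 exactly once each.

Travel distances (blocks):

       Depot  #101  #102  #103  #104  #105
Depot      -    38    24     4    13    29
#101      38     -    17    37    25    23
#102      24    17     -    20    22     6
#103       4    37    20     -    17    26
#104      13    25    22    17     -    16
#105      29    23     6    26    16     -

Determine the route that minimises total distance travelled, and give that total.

With 5 stops there are 5!/2 = 60 distinct round trips (a route and its reverse cost the same).
Depot - #101 - #102 - #103 - #104 - #105 - Depot: 38+17+20+17+16+29 = 137
Depot - #101 - #102 - #103 - #105 - #104 - Depot: 38+17+20+26+16+13 = 130
Depot - #101 - #102 - #104 - #103 - #105 - Depot: 38+17+22+17+26+29 = 149
Depot - #101 - #102 - #104 - #105 - #103 - Depot: 38+17+22+16+26+4 = 123
Depot - #101 - #102 - #105 - #103 - #104 - Depot: 38+17+6+26+17+13 = 117
Depot - #101 - #102 - #105 - #104 - #103 - Depot: 38+17+6+16+17+4 = 98
Depot - #101 - #103 - #102 - #104 - #105 - Depot: 38+37+20+22+16+29 = 162
Depot - #101 - #103 - #102 - #105 - #104 - Depot: 38+37+20+6+16+13 = 130
Depot - #101 - #103 - #104 - #102 - #105 - Depot: 38+37+17+22+6+29 = 149
Depot - #101 - #103 - #104 - #105 - #102 - Depot: 38+37+17+16+6+24 = 138
Depot - #101 - #103 - #105 - #102 - #104 - Depot: 38+37+26+6+22+13 = 142
Depot - #101 - #103 - #105 - #104 - #102 - Depot: 38+37+26+16+22+24 = 163
Depot - #101 - #104 - #102 - #103 - #105 - Depot: 38+25+22+20+26+29 = 160
Depot - #101 - #104 - #102 - #105 - #103 - Depot: 38+25+22+6+26+4 = 121
… (46 more)
Depot - #103 - #102 - #105 - #101 - #104 - Depot: 4+20+6+23+25+13 = 91  ← best
The minimum is 91.
One optimal route: Depot → #103 → #102 → #105 → #101 → #104 → Depot (or its reverse).

91 blocks — the shortest possible round trip.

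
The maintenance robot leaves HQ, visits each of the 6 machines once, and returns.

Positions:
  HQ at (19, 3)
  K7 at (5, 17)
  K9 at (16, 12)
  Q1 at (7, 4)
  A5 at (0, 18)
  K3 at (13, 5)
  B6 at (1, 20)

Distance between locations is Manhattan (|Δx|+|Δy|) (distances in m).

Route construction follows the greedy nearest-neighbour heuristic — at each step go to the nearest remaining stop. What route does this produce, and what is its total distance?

HQ → [K3:8 / K9:12 / Q1:13 / K7:28 / A5:34 / B6:35] → K3 (8)
K3 → [Q1:7 / K9:10 / K7:20 / A5:26 / B6:27] → Q1 (7)
Q1 → [K7:15 / K9:17 / A5:21 / B6:22] → K7 (15)
K7 → [A5:6 / B6:7 / K9:16] → A5 (6)
A5 → [B6:3 / K9:22] → B6 (3)
B6 → [K9:23] → K9 (23)
Return K9→HQ: 12.
Total = 8 + 7 + 15 + 6 + 3 + 23 + 12 = 74.

Total distance 74 m via the nearest-neighbour route HQ → K3 → Q1 → K7 → A5 → B6 → K9 → HQ.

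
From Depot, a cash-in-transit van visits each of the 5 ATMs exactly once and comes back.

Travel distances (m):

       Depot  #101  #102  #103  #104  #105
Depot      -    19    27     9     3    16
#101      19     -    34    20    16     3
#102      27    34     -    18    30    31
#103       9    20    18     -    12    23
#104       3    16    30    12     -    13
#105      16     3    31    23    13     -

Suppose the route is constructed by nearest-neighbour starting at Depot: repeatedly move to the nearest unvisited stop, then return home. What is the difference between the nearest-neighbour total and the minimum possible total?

From Depot: #104=3, #103=9, #105=16, #101=19, #102=27 → choose #104 (3).
From #104: #103=12, #105=13, #101=16, #102=30 → choose #103 (12).
From #103: #102=18, #101=20, #105=23 → choose #102 (18).
From #102: #105=31, #101=34 → choose #105 (31).
From #105: #101=3 → choose #101 (3).
NN route Depot → #104 → #103 → #102 → #105 → #101 → Depot costs 86.
Optimal: Depot → #103 → #102 → #101 → #105 → #104 → Depot costs 80 (by enumerating all 60 distinct tours).
Excess = 86 − 80 = 6.

The nearest-neighbour route is 6 m longer than optimal.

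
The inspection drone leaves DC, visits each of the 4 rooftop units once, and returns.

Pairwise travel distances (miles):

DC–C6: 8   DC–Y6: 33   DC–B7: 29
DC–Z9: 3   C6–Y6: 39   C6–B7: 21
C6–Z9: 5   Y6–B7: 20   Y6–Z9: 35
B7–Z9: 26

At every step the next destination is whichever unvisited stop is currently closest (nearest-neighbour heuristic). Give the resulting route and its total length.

82 miles along DC → Z9 → C6 → B7 → Y6 → DC.

From DC: distances to unvisited — Z9=3, C6=8, B7=29, Y6=33. Nearest is Z9 (3).
From Z9: distances to unvisited — C6=5, B7=26, Y6=35. Nearest is C6 (5).
From C6: distances to unvisited — B7=21, Y6=39. Nearest is B7 (21).
From B7: distances to unvisited — Y6=20. Nearest is Y6 (20).
Return Y6→DC: 33.
Total = 3 + 5 + 21 + 20 + 33 = 82.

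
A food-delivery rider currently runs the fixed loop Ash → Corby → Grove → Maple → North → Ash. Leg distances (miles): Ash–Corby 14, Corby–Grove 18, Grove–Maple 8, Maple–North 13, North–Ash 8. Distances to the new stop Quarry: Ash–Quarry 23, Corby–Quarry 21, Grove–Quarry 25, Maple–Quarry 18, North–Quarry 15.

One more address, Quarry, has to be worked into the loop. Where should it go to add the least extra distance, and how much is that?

Adding 20 miles by placing Quarry on the Maple–North leg.

Insertion cost between consecutive stops i–j is d(i,Quarry) + d(Quarry,j) − d(i,j):
  between Ash and Corby: 23 + 21 − 14 = 30
  between Corby and Grove: 21 + 25 − 18 = 28
  between Grove and Maple: 25 + 18 − 8 = 35
  between Maple and North: 18 + 15 − 13 = 20
  between North and Ash: 15 + 23 − 8 = 30
Cheapest insertion is between Maple and North, adding 20.
New total = 61 + 20 = 81.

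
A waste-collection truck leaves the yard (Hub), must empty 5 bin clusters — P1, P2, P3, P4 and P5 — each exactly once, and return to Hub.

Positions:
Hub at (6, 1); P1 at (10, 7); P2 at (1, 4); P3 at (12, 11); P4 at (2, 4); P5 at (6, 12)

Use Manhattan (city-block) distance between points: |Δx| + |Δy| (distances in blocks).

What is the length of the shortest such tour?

Minimum total distance: 44 blocks.

Hub → P1 → P2 → P3 → P4 → P5 → Hub: 10+12+18+17+12+11 = 80
Hub → P1 → P2 → P3 → P5 → P4 → Hub: 10+12+18+7+12+7 = 66
Hub → P1 → P2 → P4 → P3 → P5 → Hub: 10+12+1+17+7+11 = 58
Hub → P1 → P2 → P4 → P5 → P3 → Hub: 10+12+1+12+7+16 = 58
Hub → P1 → P2 → P5 → P3 → P4 → Hub: 10+12+13+7+17+7 = 66
Hub → P1 → P2 → P5 → P4 → P3 → Hub: 10+12+13+12+17+16 = 80
Hub → P1 → P3 → P2 → P4 → P5 → Hub: 10+6+18+1+12+11 = 58
Hub → P1 → P3 → P2 → P5 → P4 → Hub: 10+6+18+13+12+7 = 66
Hub → P1 → P3 → P4 → P2 → P5 → Hub: 10+6+17+1+13+11 = 58
Hub → P1 → P3 → P4 → P5 → P2 → Hub: 10+6+17+12+13+8 = 66
Hub → P1 → P3 → P5 → P2 → P4 → Hub: 10+6+7+13+1+7 = 44
Hub → P1 → P3 → P5 → P4 → P2 → Hub: 10+6+7+12+1+8 = 44
Hub → P1 → P4 → P2 → P3 → P5 → Hub: 10+11+1+18+7+11 = 58
Hub → P1 → P4 → P2 → P5 → P3 → Hub: 10+11+1+13+7+16 = 58
… (46 more)
The minimum is 44.
One optimal route: Hub → P1 → P3 → P5 → P2 → P4 → Hub (or its reverse).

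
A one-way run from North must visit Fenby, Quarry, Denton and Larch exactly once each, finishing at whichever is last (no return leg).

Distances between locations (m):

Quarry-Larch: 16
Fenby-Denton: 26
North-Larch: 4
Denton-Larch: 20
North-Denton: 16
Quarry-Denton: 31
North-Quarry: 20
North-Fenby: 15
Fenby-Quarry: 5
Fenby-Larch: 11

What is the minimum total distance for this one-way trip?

Minimum one-way distance = 51 m.

There are 4! = 24 possible orderings.
North → Fenby → Quarry → Denton → Larch: 15+5+31+20 = 71
North → Fenby → Quarry → Larch → Denton: 15+5+16+20 = 56
North → Fenby → Denton → Quarry → Larch: 15+26+31+16 = 88
North → Fenby → Denton → Larch → Quarry: 15+26+20+16 = 77
North → Fenby → Larch → Quarry → Denton: 15+11+16+31 = 73
North → Fenby → Larch → Denton → Quarry: 15+11+20+31 = 77
North → Quarry → Fenby → Denton → Larch: 20+5+26+20 = 71
North → Quarry → Fenby → Larch → Denton: 20+5+11+20 = 56
North → Quarry → Denton → Fenby → Larch: 20+31+26+11 = 88
North → Quarry → Denton → Larch → Fenby: 20+31+20+11 = 82
North → Quarry → Larch → Fenby → Denton: 20+16+11+26 = 73
North → Quarry → Larch → Denton → Fenby: 20+16+20+26 = 82
North → Denton → Fenby → Quarry → Larch: 16+26+5+16 = 63
North → Denton → Fenby → Larch → Quarry: 16+26+11+16 = 69
… (10 more)
North → Larch → Fenby → Quarry → Denton: 4+11+5+31 = 51  ← best
The minimum is 51.
One shortest path: North → Larch → Fenby → Quarry → Denton.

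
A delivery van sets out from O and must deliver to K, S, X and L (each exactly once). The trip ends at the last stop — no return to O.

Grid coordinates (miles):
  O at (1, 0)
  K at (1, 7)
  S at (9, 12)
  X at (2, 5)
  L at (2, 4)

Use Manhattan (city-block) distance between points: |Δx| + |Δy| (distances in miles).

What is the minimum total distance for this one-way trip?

Minimum one-way distance = 22 miles.

There are 4! = 24 possible orderings.
O→K→S→X→L: 7+13+14+1 = 35
O→K→S→L→X: 7+13+15+1 = 36
O→K→X→S→L: 7+3+14+15 = 39
O→K→X→L→S: 7+3+1+15 = 26
O→K→L→S→X: 7+4+15+14 = 40
O→K→L→X→S: 7+4+1+14 = 26
O→S→K→X→L: 20+13+3+1 = 37
O→S→K→L→X: 20+13+4+1 = 38
O→S→X→K→L: 20+14+3+4 = 41
O→S→X→L→K: 20+14+1+4 = 39
O→S→L→K→X: 20+15+4+3 = 42
O→S→L→X→K: 20+15+1+3 = 39
O→X→K→S→L: 6+3+13+15 = 37
O→X→K→L→S: 6+3+4+15 = 28
… (10 more)
O→L→X→K→S: 5+1+3+13 = 22  ← best
The minimum is 22.
One shortest path: O → L → X → K → S.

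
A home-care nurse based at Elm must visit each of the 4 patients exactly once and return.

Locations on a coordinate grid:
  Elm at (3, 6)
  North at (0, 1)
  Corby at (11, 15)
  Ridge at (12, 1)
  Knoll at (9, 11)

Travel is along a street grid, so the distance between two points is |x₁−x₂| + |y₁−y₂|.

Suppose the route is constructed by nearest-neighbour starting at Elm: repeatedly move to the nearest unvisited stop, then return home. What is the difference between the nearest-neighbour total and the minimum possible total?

Elm: North=8, Knoll=11, Ridge=14, Corby=17 ⇒ North
North: Ridge=12, Knoll=19, Corby=25 ⇒ Ridge
Ridge: Knoll=13, Corby=15 ⇒ Knoll
Knoll: Corby=6 ⇒ Corby
NN route Elm → North → Ridge → Knoll → Corby → Elm costs 56.
Optimal: Elm → North → Ridge → Corby → Knoll → Elm costs 52 (by enumerating all 12 distinct tours).
Excess = 56 − 52 = 4.

The nearest-neighbour route is 4 longer than optimal.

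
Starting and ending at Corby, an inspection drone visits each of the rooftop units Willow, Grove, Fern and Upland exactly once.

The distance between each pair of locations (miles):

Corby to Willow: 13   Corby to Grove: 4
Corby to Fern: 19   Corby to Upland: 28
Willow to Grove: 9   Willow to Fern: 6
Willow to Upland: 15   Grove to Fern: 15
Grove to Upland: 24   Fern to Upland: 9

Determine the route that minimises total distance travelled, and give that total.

Corby → Willow → Grove → Fern → Upland → Corby: 13+9+15+9+28 = 74
Corby → Willow → Grove → Upland → Fern → Corby: 13+9+24+9+19 = 74
Corby → Willow → Fern → Grove → Upland → Corby: 13+6+15+24+28 = 86
Corby → Willow → Fern → Upland → Grove → Corby: 13+6+9+24+4 = 56
Corby → Willow → Upland → Grove → Fern → Corby: 13+15+24+15+19 = 86
Corby → Willow → Upland → Fern → Grove → Corby: 13+15+9+15+4 = 56
Corby → Grove → Willow → Fern → Upland → Corby: 4+9+6+9+28 = 56
Corby → Grove → Willow → Upland → Fern → Corby: 4+9+15+9+19 = 56
Corby → Grove → Fern → Willow → Upland → Corby: 4+15+6+15+28 = 68
Corby → Grove → Upland → Willow → Fern → Corby: 4+24+15+6+19 = 68
Corby → Fern → Willow → Grove → Upland → Corby: 19+6+9+24+28 = 86
Corby → Fern → Grove → Willow → Upland → Corby: 19+15+9+15+28 = 86
The minimum is 56.
One optimal route: Corby → Willow → Fern → Upland → Grove → Corby (or its reverse).

Minimum total distance: 56 miles.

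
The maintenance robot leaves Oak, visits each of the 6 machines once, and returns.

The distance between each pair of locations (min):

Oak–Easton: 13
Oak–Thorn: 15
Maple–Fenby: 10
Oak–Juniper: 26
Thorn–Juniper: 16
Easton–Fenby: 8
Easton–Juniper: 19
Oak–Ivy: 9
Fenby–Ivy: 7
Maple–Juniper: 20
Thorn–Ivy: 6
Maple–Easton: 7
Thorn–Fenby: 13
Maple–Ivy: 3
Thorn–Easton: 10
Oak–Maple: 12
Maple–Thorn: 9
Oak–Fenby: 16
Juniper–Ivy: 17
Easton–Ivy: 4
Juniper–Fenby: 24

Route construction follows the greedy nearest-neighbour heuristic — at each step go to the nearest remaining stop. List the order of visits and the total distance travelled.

Oak → [Ivy:9 / Maple:12 / Easton:13 / Thorn:15 / Fenby:16 / Juniper:26] → Ivy (9)
Ivy → [Maple:3 / Easton:4 / Thorn:6 / Fenby:7 / Juniper:17] → Maple (3)
Maple → [Easton:7 / Thorn:9 / Fenby:10 / Juniper:20] → Easton (7)
Easton → [Fenby:8 / Thorn:10 / Juniper:19] → Fenby (8)
Fenby → [Thorn:13 / Juniper:24] → Thorn (13)
Thorn → [Juniper:16] → Juniper (16)
Return Juniper→Oak: 26.
Total = 9 + 3 + 7 + 8 + 13 + 16 + 26 = 82.

Nearest-neighbour total = 82 min; route Oak → Ivy → Maple → Easton → Fenby → Thorn → Juniper → Oak.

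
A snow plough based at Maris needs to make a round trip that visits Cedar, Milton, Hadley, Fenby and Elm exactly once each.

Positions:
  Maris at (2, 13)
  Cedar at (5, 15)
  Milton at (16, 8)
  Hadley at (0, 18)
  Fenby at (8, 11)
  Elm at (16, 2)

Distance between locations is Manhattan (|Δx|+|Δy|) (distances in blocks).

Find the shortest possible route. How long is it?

There are 60 distinct closed tours to check (reversals are equivalent).
Maris→Cedar→Milton→Hadley→Fenby→Elm→Maris: 5+18+26+15+17+25 = 106
Maris→Cedar→Milton→Hadley→Elm→Fenby→Maris: 5+18+26+32+17+8 = 106
Maris→Cedar→Milton→Fenby→Hadley→Elm→Maris: 5+18+11+15+32+25 = 106
Maris→Cedar→Milton→Fenby→Elm→Hadley→Maris: 5+18+11+17+32+7 = 90
Maris→Cedar→Milton→Elm→Hadley→Fenby→Maris: 5+18+6+32+15+8 = 84
Maris→Cedar→Milton→Elm→Fenby→Hadley→Maris: 5+18+6+17+15+7 = 68
Maris→Cedar→Hadley→Milton→Fenby→Elm→Maris: 5+8+26+11+17+25 = 92
Maris→Cedar→Hadley→Milton→Elm→Fenby→Maris: 5+8+26+6+17+8 = 70
Maris→Cedar→Hadley→Fenby→Milton→Elm→Maris: 5+8+15+11+6+25 = 70
Maris→Cedar→Hadley→Fenby→Elm→Milton→Maris: 5+8+15+17+6+19 = 70
Maris→Cedar→Hadley→Elm→Milton→Fenby→Maris: 5+8+32+6+11+8 = 70
Maris→Cedar→Hadley→Elm→Fenby→Milton→Maris: 5+8+32+17+11+19 = 92
Maris→Cedar→Fenby→Milton→Hadley→Elm→Maris: 5+7+11+26+32+25 = 106
Maris→Cedar→Fenby→Milton→Elm→Hadley→Maris: 5+7+11+6+32+7 = 68
… (46 more)
Maris→Milton→Elm→Fenby→Cedar→Hadley→Maris: 19+6+17+7+8+7 = 64  ← best
The minimum is 64.
One optimal route: Maris → Milton → Elm → Fenby → Cedar → Hadley → Maris (or its reverse).

64 blocks — the shortest possible round trip.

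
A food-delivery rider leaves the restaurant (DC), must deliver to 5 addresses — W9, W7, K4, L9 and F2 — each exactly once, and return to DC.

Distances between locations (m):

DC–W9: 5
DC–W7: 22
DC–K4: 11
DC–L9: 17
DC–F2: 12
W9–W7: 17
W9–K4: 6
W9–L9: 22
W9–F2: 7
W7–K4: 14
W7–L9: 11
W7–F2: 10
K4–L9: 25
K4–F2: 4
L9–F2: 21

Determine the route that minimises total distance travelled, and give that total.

53 m — the shortest possible round trip.

There are 60 distinct closed tours to check (reversals are equivalent).
DC-W9-W7-K4-L9-F2-DC: 5+17+14+25+21+12 = 94
DC-W9-W7-K4-F2-L9-DC: 5+17+14+4+21+17 = 78
DC-W9-W7-L9-K4-F2-DC: 5+17+11+25+4+12 = 74
DC-W9-W7-L9-F2-K4-DC: 5+17+11+21+4+11 = 69
DC-W9-W7-F2-K4-L9-DC: 5+17+10+4+25+17 = 78
DC-W9-W7-F2-L9-K4-DC: 5+17+10+21+25+11 = 89
DC-W9-K4-W7-L9-F2-DC: 5+6+14+11+21+12 = 69
DC-W9-K4-W7-F2-L9-DC: 5+6+14+10+21+17 = 73
DC-W9-K4-L9-W7-F2-DC: 5+6+25+11+10+12 = 69
DC-W9-K4-L9-F2-W7-DC: 5+6+25+21+10+22 = 89
DC-W9-K4-F2-W7-L9-DC: 5+6+4+10+11+17 = 53
DC-W9-K4-F2-L9-W7-DC: 5+6+4+21+11+22 = 69
DC-W9-L9-W7-K4-F2-DC: 5+22+11+14+4+12 = 68
DC-W9-L9-W7-F2-K4-DC: 5+22+11+10+4+11 = 63
… (46 more)
The minimum is 53.
One optimal route: DC → W9 → K4 → F2 → W7 → L9 → DC (or its reverse).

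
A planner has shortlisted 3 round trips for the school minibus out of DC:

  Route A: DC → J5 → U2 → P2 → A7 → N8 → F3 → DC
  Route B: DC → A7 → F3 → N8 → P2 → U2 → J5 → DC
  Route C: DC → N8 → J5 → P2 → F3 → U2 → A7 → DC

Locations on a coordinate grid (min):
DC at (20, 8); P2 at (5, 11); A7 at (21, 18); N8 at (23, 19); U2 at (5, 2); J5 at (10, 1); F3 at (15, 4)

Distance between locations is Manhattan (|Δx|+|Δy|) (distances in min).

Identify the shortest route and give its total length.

Route A: 17 + 6 + 9 + 23 + 3 + 23 + 9 = 90
Route B: 11 + 20 + 23 + 26 + 9 + 6 + 17 = 112
Route C: 14 + 31 + 15 + 17 + 12 + 32 + 11 = 132

90 min — Route A is the shortest.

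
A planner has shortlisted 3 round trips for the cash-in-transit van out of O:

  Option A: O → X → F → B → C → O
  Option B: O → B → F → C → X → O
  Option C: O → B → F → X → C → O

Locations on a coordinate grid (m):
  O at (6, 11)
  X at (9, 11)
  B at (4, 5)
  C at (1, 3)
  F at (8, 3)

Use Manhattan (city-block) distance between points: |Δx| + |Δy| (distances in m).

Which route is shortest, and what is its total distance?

36 m — Option A is the shortest.

Option A: 3 + 9 + 6 + 5 + 13 = 36
Option B: 8 + 6 + 7 + 16 + 3 = 40
Option C: 8 + 6 + 9 + 16 + 13 = 52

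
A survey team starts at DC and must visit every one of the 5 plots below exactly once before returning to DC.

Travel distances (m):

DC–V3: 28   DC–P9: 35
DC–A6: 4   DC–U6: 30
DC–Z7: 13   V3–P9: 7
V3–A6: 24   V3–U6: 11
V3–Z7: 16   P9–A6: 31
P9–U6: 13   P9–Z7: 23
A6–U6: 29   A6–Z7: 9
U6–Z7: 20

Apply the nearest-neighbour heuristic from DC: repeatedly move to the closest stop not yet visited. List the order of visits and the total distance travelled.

79 m along DC → A6 → Z7 → V3 → P9 → U6 → DC.

At DC the remaining stops are A6 4, Z7 13, V3 28, U6 30, P9 35; go to A6.
At A6 the remaining stops are Z7 9, V3 24, U6 29, P9 31; go to Z7.
At Z7 the remaining stops are V3 16, U6 20, P9 23; go to V3.
At V3 the remaining stops are P9 7, U6 11; go to P9.
At P9 the remaining stops are U6 13; go to U6.
Return U6→DC: 30.
Total = 4 + 9 + 16 + 7 + 13 + 30 = 79.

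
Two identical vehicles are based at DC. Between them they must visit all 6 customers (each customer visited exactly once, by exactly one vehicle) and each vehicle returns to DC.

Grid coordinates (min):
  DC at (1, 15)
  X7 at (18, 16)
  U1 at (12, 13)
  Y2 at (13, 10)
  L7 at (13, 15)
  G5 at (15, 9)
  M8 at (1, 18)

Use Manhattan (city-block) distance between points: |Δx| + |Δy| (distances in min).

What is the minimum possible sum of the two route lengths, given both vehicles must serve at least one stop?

Minimum combined distance: 54 min.

Try each way of splitting the stops between the two vehicles (each non-empty) and, for each split, find the best tour for each vehicle:
  {X7} + {U1, Y2, L7, G5, M8}: 36 + 46 = 82
  {U1} + {X7, Y2, L7, G5, M8}: 26 + 52 = 78
  {X7, U1} + {Y2, L7, G5, M8}: 40 + 46 = 86
  {Y2} + {X7, U1, L7, G5, M8}: 34 + 54 = 88
  {X7, Y2} + {U1, L7, G5, M8}: 46 + 46 = 92
  {U1, Y2} + {X7, L7, G5, M8}: 34 + 52 = 86
  … (31 splits in total)
  {X7, U1, Y2, L7, G5} + {M8}: 48 + 6 = 54  ← best
Best: vehicle 1 DC → U1 → Y2 → G5 → X7 → L7 → DC = 48; vehicle 2 DC → M8 → DC = 6; combined 54.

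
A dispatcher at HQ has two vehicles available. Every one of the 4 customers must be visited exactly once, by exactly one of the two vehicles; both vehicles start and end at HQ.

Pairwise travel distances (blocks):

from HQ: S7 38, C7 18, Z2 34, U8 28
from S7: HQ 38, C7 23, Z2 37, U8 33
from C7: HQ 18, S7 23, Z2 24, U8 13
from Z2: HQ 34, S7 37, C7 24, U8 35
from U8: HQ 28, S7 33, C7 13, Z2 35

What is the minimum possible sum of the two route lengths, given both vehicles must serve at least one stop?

Minimum combined distance: 168 blocks.

Check every non-empty split of the stops between the two vehicles; for each half take its own optimal tour:
  {S7} + {C7, Z2, U8}: 76 + 99 = 175
  {C7} + {S7, Z2, U8}: 36 + 132 = 168
  {S7, C7} + {Z2, U8}: 79 + 97 = 176
  {Z2} + {S7, C7, U8}: 68 + 102 = 170
  {S7, Z2} + {C7, U8}: 109 + 59 = 168
  {C7, Z2} + {S7, U8}: 76 + 99 = 175
  … (7 splits in total)
Best: vehicle 1 HQ → C7 → HQ = 36; vehicle 2 HQ → Z2 → S7 → U8 → HQ = 132; combined 168.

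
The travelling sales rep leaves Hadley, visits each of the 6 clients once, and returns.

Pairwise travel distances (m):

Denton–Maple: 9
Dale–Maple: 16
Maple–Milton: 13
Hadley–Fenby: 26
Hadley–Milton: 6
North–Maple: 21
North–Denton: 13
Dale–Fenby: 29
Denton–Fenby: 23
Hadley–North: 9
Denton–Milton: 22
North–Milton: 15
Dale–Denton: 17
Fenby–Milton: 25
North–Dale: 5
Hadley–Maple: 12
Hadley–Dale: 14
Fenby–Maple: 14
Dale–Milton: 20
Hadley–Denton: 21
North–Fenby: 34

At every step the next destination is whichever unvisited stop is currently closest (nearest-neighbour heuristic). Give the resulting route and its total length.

Total distance 101 m via the nearest-neighbour route Hadley → Milton → Maple → Denton → North → Dale → Fenby → Hadley.

Hadley → [Milton:6 / North:9 / Maple:12 / Dale:14 / Denton:21 / Fenby:26] → Milton (6)
Milton → [Maple:13 / North:15 / Dale:20 / Denton:22 / Fenby:25] → Maple (13)
Maple → [Denton:9 / Fenby:14 / Dale:16 / North:21] → Denton (9)
Denton → [North:13 / Dale:17 / Fenby:23] → North (13)
North → [Dale:5 / Fenby:34] → Dale (5)
Dale → [Fenby:29] → Fenby (29)
Return Fenby→Hadley: 26.
Total = 6 + 13 + 9 + 13 + 5 + 29 + 26 = 101.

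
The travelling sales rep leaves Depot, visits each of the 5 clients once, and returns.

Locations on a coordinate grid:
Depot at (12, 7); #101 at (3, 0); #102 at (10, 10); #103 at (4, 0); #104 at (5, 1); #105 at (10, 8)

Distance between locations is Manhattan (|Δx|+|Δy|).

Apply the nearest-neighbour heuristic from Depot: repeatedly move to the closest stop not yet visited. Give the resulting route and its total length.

Depot → [#105:3 / #102:5 / #104:13 / #103:15 / #101:16] → #105 (3)
#105 → [#102:2 / #104:12 / #103:14 / #101:15] → #102 (2)
#102 → [#104:14 / #103:16 / #101:17] → #104 (14)
#104 → [#103:2 / #101:3] → #103 (2)
#103 → [#101:1] → #101 (1)
Return #101→Depot: 16.
Total = 3 + 2 + 14 + 2 + 1 + 16 = 38.

Nearest-neighbour total = 38; route Depot → #105 → #102 → #104 → #103 → #101 → Depot.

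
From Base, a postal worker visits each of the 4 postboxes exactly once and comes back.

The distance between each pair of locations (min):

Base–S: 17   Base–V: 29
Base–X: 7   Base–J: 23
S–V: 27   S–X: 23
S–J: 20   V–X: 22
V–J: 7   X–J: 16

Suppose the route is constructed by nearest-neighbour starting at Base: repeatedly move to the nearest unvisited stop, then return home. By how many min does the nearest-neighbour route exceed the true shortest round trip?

From Base: X=7, S=17, J=23, V=29 → choose X (7).
From X: J=16, V=22, S=23 → choose J (16).
From J: V=7, S=20 → choose V (7).
From V: S=27 → choose S (27).
NN route Base → X → J → V → S → Base costs 74.
Optimal: Base → S → J → V → X → Base costs 73 (by enumerating all 12 distinct tours).
Excess = 74 − 73 = 1.

The nearest-neighbour route is 1 min longer than optimal.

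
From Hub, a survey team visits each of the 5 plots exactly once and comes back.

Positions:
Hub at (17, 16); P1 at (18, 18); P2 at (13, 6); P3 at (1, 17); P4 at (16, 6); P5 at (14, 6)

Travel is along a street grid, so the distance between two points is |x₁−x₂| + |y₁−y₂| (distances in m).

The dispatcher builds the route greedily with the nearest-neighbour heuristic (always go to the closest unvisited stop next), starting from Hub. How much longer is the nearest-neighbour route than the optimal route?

From Hub: P1=3, P4=11, P5=13, P2=14, P3=17 → choose P1 (3).
From P1: P4=14, P5=16, P2=17, P3=18 → choose P4 (14).
From P4: P5=2, P2=3, P3=26 → choose P5 (2).
From P5: P2=1, P3=24 → choose P2 (1).
From P2: P3=23 → choose P3 (23).
NN route Hub → P1 → P4 → P5 → P2 → P3 → Hub costs 60.
Optimal: Hub → P1 → P3 → P2 → P5 → P4 → Hub costs 58 (by enumerating all 60 distinct tours).
Excess = 60 − 58 = 2.

2 m longer than the optimal tour.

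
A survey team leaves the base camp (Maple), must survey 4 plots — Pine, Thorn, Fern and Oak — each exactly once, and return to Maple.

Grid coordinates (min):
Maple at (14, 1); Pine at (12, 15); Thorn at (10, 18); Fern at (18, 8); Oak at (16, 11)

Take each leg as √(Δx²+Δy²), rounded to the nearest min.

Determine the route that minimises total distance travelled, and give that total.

With 4 stops there are 4!/2 = 12 distinct round trips (a route and its reverse cost the same).
Maple→Pine→Thorn→Fern→Oak→Maple: 14+4+13+4+10 = 45
Maple→Pine→Thorn→Oak→Fern→Maple: 14+4+9+4+8 = 39
Maple→Pine→Fern→Thorn→Oak→Maple: 14+9+13+9+10 = 55
Maple→Pine→Fern→Oak→Thorn→Maple: 14+9+4+9+17 = 53
Maple→Pine→Oak→Thorn→Fern→Maple: 14+6+9+13+8 = 50
Maple→Pine→Oak→Fern→Thorn→Maple: 14+6+4+13+17 = 54
Maple→Thorn→Pine→Fern→Oak→Maple: 17+4+9+4+10 = 44
Maple→Thorn→Pine→Oak→Fern→Maple: 17+4+6+4+8 = 39
Maple→Thorn→Fern→Pine→Oak→Maple: 17+13+9+6+10 = 55
Maple→Thorn→Oak→Pine→Fern→Maple: 17+9+6+9+8 = 49
Maple→Fern→Pine→Thorn→Oak→Maple: 8+9+4+9+10 = 40
Maple→Fern→Thorn→Pine→Oak→Maple: 8+13+4+6+10 = 41
The minimum is 39.
One optimal route: Maple → Pine → Thorn → Oak → Fern → Maple (or its reverse).

39 min — the shortest possible round trip.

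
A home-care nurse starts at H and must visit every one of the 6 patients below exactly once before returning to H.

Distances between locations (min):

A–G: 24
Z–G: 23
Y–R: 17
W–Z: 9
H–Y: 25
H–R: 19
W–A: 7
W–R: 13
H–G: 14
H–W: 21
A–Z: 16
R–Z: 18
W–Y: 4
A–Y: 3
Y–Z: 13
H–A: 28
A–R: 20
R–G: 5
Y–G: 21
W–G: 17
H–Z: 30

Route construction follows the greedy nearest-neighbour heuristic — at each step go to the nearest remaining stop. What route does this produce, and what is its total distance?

85 min along H → G → R → W → Y → A → Z → H.

H → [G:14 / R:19 / W:21 / Y:25 / A:28 / Z:30] → G (14)
G → [R:5 / W:17 / Y:21 / Z:23 / A:24] → R (5)
R → [W:13 / Y:17 / Z:18 / A:20] → W (13)
W → [Y:4 / A:7 / Z:9] → Y (4)
Y → [A:3 / Z:13] → A (3)
A → [Z:16] → Z (16)
Return Z→H: 30.
Total = 14 + 5 + 13 + 4 + 3 + 16 + 30 = 85.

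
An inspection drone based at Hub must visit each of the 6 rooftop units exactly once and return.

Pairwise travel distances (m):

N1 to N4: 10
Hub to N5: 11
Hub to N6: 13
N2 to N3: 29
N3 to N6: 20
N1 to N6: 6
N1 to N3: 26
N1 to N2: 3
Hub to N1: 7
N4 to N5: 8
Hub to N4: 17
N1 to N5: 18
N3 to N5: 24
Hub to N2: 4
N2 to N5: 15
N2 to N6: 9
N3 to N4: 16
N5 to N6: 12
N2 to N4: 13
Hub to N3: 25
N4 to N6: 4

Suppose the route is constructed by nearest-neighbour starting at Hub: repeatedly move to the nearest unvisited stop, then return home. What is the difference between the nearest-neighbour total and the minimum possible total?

From Hub: N2=4, N1=7, N5=11, N6=13, N4=17, N3=25 → choose N2 (4).
From N2: N1=3, N6=9, N4=13, N5=15, N3=29 → choose N1 (3).
From N1: N6=6, N4=10, N5=18, N3=26 → choose N6 (6).
From N6: N4=4, N5=12, N3=20 → choose N4 (4).
From N4: N5=8, N3=16 → choose N5 (8).
From N5: N3=24 → choose N3 (24).
NN route Hub → N2 → N1 → N6 → N4 → N5 → N3 → Hub costs 74.
Optimal: Hub → N2 → N1 → N6 → N3 → N4 → N5 → Hub costs 68 (by enumerating all 360 distinct tours).
Excess = 74 − 68 = 6.

The nearest-neighbour route is 6 m longer than optimal.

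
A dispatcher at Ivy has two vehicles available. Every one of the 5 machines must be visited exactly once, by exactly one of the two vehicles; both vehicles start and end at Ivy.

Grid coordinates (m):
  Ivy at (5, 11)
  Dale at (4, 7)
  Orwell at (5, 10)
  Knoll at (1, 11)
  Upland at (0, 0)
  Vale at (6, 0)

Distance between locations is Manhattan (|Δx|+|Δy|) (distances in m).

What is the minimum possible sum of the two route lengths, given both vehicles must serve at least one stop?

Minimum combined distance: 38 m.

Check every non-empty split of the stops between the two vehicles; for each half take its own optimal tour:
  {Dale} + {Orwell, Knoll, Upland, Vale}: 10 + 34 = 44
  {Orwell} + {Dale, Knoll, Upland, Vale}: 2 + 36 = 38
  {Dale, Orwell} + {Knoll, Upland, Vale}: 10 + 34 = 44
  {Knoll} + {Dale, Orwell, Upland, Vale}: 8 + 34 = 42
  {Dale, Knoll} + {Orwell, Upland, Vale}: 16 + 34 = 50
  {Orwell, Knoll} + {Dale, Upland, Vale}: 10 + 34 = 44
  … (15 splits in total)
Best: vehicle 1 Ivy → Orwell → Ivy = 2; vehicle 2 Ivy → Dale → Vale → Upland → Knoll → Ivy = 36; combined 38.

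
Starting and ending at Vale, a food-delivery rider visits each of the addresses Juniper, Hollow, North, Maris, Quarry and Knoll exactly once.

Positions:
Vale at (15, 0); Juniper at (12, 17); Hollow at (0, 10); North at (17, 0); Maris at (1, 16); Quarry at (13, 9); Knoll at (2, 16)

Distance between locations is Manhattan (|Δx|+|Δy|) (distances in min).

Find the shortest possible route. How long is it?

68 min — the shortest possible round trip.

With 6 stops there are 6!/2 = 360 distinct round trips (a route and its reverse cost the same).
Vale-Juniper-Hollow-North-Maris-Quarry-Knoll-Vale: 20+19+27+32+19+18+29 = 164
Vale-Juniper-Hollow-North-Maris-Knoll-Quarry-Vale: 20+19+27+32+1+18+11 = 128
Vale-Juniper-Hollow-North-Quarry-Maris-Knoll-Vale: 20+19+27+13+19+1+29 = 128
Vale-Juniper-Hollow-North-Quarry-Knoll-Maris-Vale: 20+19+27+13+18+1+30 = 128
Vale-Juniper-Hollow-North-Knoll-Maris-Quarry-Vale: 20+19+27+31+1+19+11 = 128
Vale-Juniper-Hollow-North-Knoll-Quarry-Maris-Vale: 20+19+27+31+18+19+30 = 164
Vale-Juniper-Hollow-Maris-North-Quarry-Knoll-Vale: 20+19+7+32+13+18+29 = 138
Vale-Juniper-Hollow-Maris-North-Knoll-Quarry-Vale: 20+19+7+32+31+18+11 = 138
… (352 more)
Vale-Juniper-Knoll-Maris-Hollow-Quarry-North-Vale: 20+11+1+7+14+13+2 = 68  ← best
The minimum is 68.
One optimal route: Vale → Juniper → Knoll → Maris → Hollow → Quarry → North → Vale (or its reverse).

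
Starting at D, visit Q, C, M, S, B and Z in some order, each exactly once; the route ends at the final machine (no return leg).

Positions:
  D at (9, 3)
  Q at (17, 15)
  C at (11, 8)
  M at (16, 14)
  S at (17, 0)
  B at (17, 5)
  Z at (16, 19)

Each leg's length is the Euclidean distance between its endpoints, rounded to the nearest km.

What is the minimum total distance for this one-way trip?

There are 6! = 720 possible orderings.
D→Q→C→M→S→B→Z: 14+9+8+14+5+14 = 64
D→Q→C→M→S→Z→B: 14+9+8+14+19+14 = 78
D→Q→C→M→B→S→Z: 14+9+8+9+5+19 = 64
D→Q→C→M→B→Z→S: 14+9+8+9+14+19 = 73
D→Q→C→M→Z→S→B: 14+9+8+5+19+5 = 60
D→Q→C→M→Z→B→S: 14+9+8+5+14+5 = 55
D→Q→C→S→M→B→Z: 14+9+10+14+9+14 = 70
D→Q→C→S→M→Z→B: 14+9+10+14+5+14 = 66
… (712 more)
D→C→S→B→M→Q→Z: 5+10+5+9+1+4 = 34  ← best
The minimum is 34.
One shortest path: D → C → S → B → M → Q → Z.

Minimum one-way distance = 34 km.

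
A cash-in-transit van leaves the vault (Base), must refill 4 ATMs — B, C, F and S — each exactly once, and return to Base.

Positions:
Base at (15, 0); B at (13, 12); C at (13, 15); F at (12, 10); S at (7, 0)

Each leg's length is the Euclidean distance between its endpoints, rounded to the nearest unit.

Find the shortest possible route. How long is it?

39 — the shortest possible round trip.

With 4 stops there are 4!/2 = 12 distinct round trips (a route and its reverse cost the same).
Base-B-C-F-S-Base: 12+3+5+11+8 = 39
Base-B-C-S-F-Base: 12+3+16+11+10 = 52
Base-B-F-C-S-Base: 12+2+5+16+8 = 43
Base-B-F-S-C-Base: 12+2+11+16+15 = 56
Base-B-S-C-F-Base: 12+13+16+5+10 = 56
Base-B-S-F-C-Base: 12+13+11+5+15 = 56
Base-C-B-F-S-Base: 15+3+2+11+8 = 39
Base-C-B-S-F-Base: 15+3+13+11+10 = 52
Base-C-F-B-S-Base: 15+5+2+13+8 = 43
Base-C-S-B-F-Base: 15+16+13+2+10 = 56
Base-F-B-C-S-Base: 10+2+3+16+8 = 39
Base-F-C-B-S-Base: 10+5+3+13+8 = 39
The minimum is 39.
One optimal route: Base → B → C → F → S → Base (or its reverse).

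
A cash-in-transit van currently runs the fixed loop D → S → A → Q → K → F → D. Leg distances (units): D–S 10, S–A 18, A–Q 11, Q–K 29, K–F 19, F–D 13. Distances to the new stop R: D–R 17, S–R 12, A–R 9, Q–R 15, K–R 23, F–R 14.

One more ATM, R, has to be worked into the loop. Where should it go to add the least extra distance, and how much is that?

Insertion cost between consecutive stops i–j is d(i,R) + d(R,j) − d(i,j):
  between D and S: 17 + 12 − 10 = 19
  between S and A: 12 + 9 − 18 = 3
  between A and Q: 9 + 15 − 11 = 13
  between Q and K: 15 + 23 − 29 = 9
  between K and F: 23 + 14 − 19 = 18
  between F and D: 14 + 17 − 13 = 18
Cheapest insertion is between S and A, adding 3.
New total = 100 + 3 = 103.

Minimum extra distance: 3, inserting R between S and A.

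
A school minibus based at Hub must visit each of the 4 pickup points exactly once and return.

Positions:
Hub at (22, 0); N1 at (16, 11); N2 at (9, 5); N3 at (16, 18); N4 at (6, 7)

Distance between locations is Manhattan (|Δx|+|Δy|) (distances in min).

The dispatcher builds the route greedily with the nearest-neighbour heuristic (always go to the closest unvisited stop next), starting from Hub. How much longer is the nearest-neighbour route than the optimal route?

Hub: N1=17, N2=18, N4=23, N3=24 ⇒ N1
N1: N3=7, N2=13, N4=14 ⇒ N3
N3: N2=20, N4=21 ⇒ N2
N2: N4=5 ⇒ N4
NN route Hub → N1 → N3 → N2 → N4 → Hub costs 72.
Optimal: Hub → N1 → N3 → N4 → N2 → Hub costs 68 (by enumerating all 12 distinct tours).
Excess = 72 − 68 = 4.

Excess over optimum: 4 min.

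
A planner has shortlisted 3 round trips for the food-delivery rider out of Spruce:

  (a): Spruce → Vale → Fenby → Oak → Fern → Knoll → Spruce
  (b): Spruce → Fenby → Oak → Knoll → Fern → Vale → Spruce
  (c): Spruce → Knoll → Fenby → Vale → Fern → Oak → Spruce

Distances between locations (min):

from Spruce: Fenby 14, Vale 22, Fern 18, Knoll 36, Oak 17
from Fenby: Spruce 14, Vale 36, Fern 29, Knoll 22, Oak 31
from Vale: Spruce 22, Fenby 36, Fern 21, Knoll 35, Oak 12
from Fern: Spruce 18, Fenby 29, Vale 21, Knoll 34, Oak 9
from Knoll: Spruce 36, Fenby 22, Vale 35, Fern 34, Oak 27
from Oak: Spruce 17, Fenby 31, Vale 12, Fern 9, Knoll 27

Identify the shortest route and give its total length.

(a): 22 + 36 + 31 + 9 + 34 + 36 = 168
(b): 14 + 31 + 27 + 34 + 21 + 22 = 149
(c): 36 + 22 + 36 + 21 + 9 + 17 = 141

Shortest is (c), total 141 min.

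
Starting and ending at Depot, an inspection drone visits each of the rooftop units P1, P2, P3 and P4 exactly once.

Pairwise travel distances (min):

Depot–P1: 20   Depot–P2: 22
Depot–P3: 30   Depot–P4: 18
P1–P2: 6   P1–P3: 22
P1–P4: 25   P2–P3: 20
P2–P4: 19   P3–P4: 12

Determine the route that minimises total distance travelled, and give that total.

There are 12 distinct closed tours to check (reversals are equivalent).
Depot→P1→P2→P3→P4→Depot: 20+6+20+12+18 = 76
Depot→P1→P2→P4→P3→Depot: 20+6+19+12+30 = 87
Depot→P1→P3→P2→P4→Depot: 20+22+20+19+18 = 99
Depot→P1→P3→P4→P2→Depot: 20+22+12+19+22 = 95
Depot→P1→P4→P2→P3→Depot: 20+25+19+20+30 = 114
Depot→P1→P4→P3→P2→Depot: 20+25+12+20+22 = 99
Depot→P2→P1→P3→P4→Depot: 22+6+22+12+18 = 80
Depot→P2→P1→P4→P3→Depot: 22+6+25+12+30 = 95
Depot→P2→P3→P1→P4→Depot: 22+20+22+25+18 = 107
Depot→P2→P4→P1→P3→Depot: 22+19+25+22+30 = 118
Depot→P3→P1→P2→P4→Depot: 30+22+6+19+18 = 95
Depot→P3→P2→P1→P4→Depot: 30+20+6+25+18 = 99
The minimum is 76.
One optimal route: Depot → P1 → P2 → P3 → P4 → Depot (or its reverse).

76 min — the shortest possible round trip.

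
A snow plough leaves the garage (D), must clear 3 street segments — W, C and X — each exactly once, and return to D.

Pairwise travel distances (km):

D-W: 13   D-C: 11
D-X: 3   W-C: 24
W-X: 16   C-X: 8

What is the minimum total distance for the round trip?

With 3 stops there are 3!/2 = 3 distinct round trips (a route and its reverse cost the same).
D→W→C→X→D: 13+24+8+3 = 48
D→W→X→C→D: 13+16+8+11 = 48
D→C→W→X→D: 11+24+16+3 = 54
The minimum is 48.
One optimal route: D → W → C → X → D (or its reverse).

Minimum total distance: 48 km.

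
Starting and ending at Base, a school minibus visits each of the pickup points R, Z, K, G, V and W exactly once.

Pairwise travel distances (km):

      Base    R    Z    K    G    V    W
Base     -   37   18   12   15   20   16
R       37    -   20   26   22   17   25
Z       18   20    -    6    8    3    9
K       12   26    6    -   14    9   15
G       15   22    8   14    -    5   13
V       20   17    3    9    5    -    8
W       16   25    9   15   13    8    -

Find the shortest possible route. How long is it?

There are 360 distinct closed tours to check (reversals are equivalent).
Base-R-Z-K-G-V-W-Base: 37+20+6+14+5+8+16 = 106
Base-R-Z-K-G-W-V-Base: 37+20+6+14+13+8+20 = 118
Base-R-Z-K-V-G-W-Base: 37+20+6+9+5+13+16 = 106
Base-R-Z-K-V-W-G-Base: 37+20+6+9+8+13+15 = 108
Base-R-Z-K-W-G-V-Base: 37+20+6+15+13+5+20 = 116
Base-R-Z-K-W-V-G-Base: 37+20+6+15+8+5+15 = 106
Base-R-Z-G-K-V-W-Base: 37+20+8+14+9+8+16 = 112
Base-R-Z-G-K-W-V-Base: 37+20+8+14+15+8+20 = 122
… (352 more)
Base-K-Z-R-G-V-W-Base: 12+6+20+22+5+8+16 = 89  ← best
The minimum is 89.
One optimal route: Base → K → Z → R → G → V → W → Base (or its reverse).

89 km — the shortest possible round trip.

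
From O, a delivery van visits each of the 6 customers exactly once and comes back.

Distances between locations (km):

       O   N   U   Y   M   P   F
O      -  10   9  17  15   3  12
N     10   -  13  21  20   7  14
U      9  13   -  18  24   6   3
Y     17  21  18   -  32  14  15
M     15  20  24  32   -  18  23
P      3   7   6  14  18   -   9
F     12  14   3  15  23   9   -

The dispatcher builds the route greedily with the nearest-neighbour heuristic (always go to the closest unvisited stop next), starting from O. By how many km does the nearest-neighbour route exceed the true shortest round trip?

Excess over optimum: 12 km.

O: P=3, U=9, N=10, F=12, M=15, Y=17 ⇒ P
P: U=6, N=7, F=9, Y=14, M=18 ⇒ U
U: F=3, N=13, Y=18, M=24 ⇒ F
F: N=14, Y=15, M=23 ⇒ N
N: M=20, Y=21 ⇒ M
M: Y=32 ⇒ Y
NN route O → P → U → F → N → M → Y → O costs 95.
Optimal: O → U → F → Y → P → N → M → O costs 83 (by enumerating all 360 distinct tours).
Excess = 95 − 83 = 12.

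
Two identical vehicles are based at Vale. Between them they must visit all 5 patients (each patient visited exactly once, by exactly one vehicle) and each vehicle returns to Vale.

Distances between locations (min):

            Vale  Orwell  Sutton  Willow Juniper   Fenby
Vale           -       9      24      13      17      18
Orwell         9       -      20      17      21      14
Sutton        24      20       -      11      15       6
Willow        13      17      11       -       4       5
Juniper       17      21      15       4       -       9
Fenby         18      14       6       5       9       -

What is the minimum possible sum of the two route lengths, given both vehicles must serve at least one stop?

There are 2^4 − 1 = 15 ways to divide the 5 stops into two non-empty groups. For each, the best each vehicle can do is its own shortest tour through its group:
  {Orwell} + {Sutton, Willow, Juniper, Fenby}: 18 + 56 = 74
  {Sutton} + {Orwell, Willow, Juniper, Fenby}: 48 + 49 = 97
  {Orwell, Sutton} + {Willow, Juniper, Fenby}: 53 + 44 = 97
  {Willow} + {Orwell, Sutton, Juniper, Fenby}: 26 + 61 = 87
  {Orwell, Willow} + {Sutton, Juniper, Fenby}: 39 + 56 = 95
  {Sutton, Willow} + {Orwell, Juniper, Fenby}: 48 + 49 = 97
  … (15 splits in total)
Best: vehicle 1 Vale → Orwell → Vale = 18; vehicle 2 Vale → Sutton → Fenby → Willow → Juniper → Vale = 56; combined 74.

Minimum combined distance: 74 min.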